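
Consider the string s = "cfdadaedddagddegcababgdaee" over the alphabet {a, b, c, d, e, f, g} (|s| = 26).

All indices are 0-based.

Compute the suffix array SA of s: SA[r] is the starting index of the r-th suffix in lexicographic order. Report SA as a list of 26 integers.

[17, 19, 3, 5, 23, 10, 18, 20, 16, 0, 2, 4, 22, 9, 8, 7, 12, 13, 25, 6, 24, 14, 1, 15, 21, 11]

rank | idx | suffix
   0 |  17 | ababgdaee
   1 |  19 | abgdaee
   2 |   3 | adaedddagddegcababgdaee
   3 |   5 | aedddagddegcababgdaee
   4 |  23 | aee
   5 |  10 | agddegcababgdaee
   6 |  18 | babgdaee
   7 |  20 | bgdaee
   8 |  16 | cababgdaee
   9 |   0 | cfdadaedddagddegcababgdaee
  10 |   2 | dadaedddagddegcababgdaee
  11 |   4 | daedddagddegcababgdaee
  12 |  22 | daee
  13 |   9 | dagddegcababgdaee
  14 |   8 | ddagddegcababgdaee
  15 |   7 | dddagddegcababgdaee
  16 |  12 | ddegcababgdaee
  17 |  13 | degcababgdaee
  18 |  25 | e
  19 |   6 | edddagddegcababgdaee
  20 |  24 | ee
  21 |  14 | egcababgdaee
  22 |   1 | fdadaedddagddegcababgdaee
  23 |  15 | gcababgdaee
  24 |  21 | gdaee
  25 |  11 | gddegcababgdaee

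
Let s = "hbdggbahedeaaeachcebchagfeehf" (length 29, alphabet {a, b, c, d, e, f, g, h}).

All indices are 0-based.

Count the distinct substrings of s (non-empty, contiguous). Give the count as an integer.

rank→(start, suffix):
  0 → (11, 'aaeachcebchagfeehf')
  1 → (14, 'achcebchagfeehf')
  2 → (12, 'aeachcebchagfeehf')
  3 → (22, 'agfeehf')
  4 → (6, 'ahedeaaeachcebchagfeehf')
  5 → (5, 'bahedeaaeachcebchagfeehf')
  6 → (19, 'bchagfeehf')
  7 → (1, 'bdggbahedeaaeachcebchagfeehf')
  8 → (17, 'cebchagfeehf')
  9 → (20, 'chagfeehf')
  10 → (15, 'chcebchagfeehf')
  11 → (9, 'deaaeachcebchagfeehf')
  12 → (2, 'dggbahedeaaeachcebchagfeehf')
  13 → (10, 'eaaeachcebchagfeehf')
  14 → (13, 'eachcebchagfeehf')
  15 → (18, 'ebchagfeehf')
  16 → (8, 'edeaaeachcebchagfeehf')
  17 → (25, 'eehf')
  18 → (26, 'ehf')
  19 → (28, 'f')
  20 → (24, 'feehf')
  21 → (4, 'gbahedeaaeachcebchagfeehf')
  22 → (23, 'gfeehf')
  23 → (3, 'ggbahedeaaeachcebchagfeehf')
  24 → (21, 'hagfeehf')
  25 → (0, 'hbdggbahedeaaeachcebchagfeehf')
  26 → (16, 'hcebchagfeehf')
  27 → (7, 'hedeaaeachcebchagfeehf')
  28 → (27, 'hf')

SA = [11, 14, 12, 22, 6, 5, 19, 1, 17, 20, 15, 9, 2, 10, 13, 18, 8, 25, 26, 28, 24, 4, 23, 3, 21, 0, 16, 7, 27]
[i] adj suffixes → lcp
  [1] 11/14 → 1 ('a')
  [2] 14/12 → 1 ('a')
  [3] 12/22 → 1 ('a')
  [4] 22/6 → 1 ('a')
  [5] 6/5 → 0 ('')
  [6] 5/19 → 1 ('b')
  [7] 19/1 → 1 ('b')
  [8] 1/17 → 0 ('')
  [9] 17/20 → 1 ('c')
  [10] 20/15 → 2 ('ch')
  [11] 15/9 → 0 ('')
  [12] 9/2 → 1 ('d')
  [13] 2/10 → 0 ('')
  [14] 10/13 → 2 ('ea')
  [15] 13/18 → 1 ('e')
  [16] 18/8 → 1 ('e')
  [17] 8/25 → 1 ('e')
  [18] 25/26 → 1 ('e')
  [19] 26/28 → 0 ('')
  [20] 28/24 → 1 ('f')
  [21] 24/4 → 0 ('')
  [22] 4/23 → 1 ('g')
  [23] 23/3 → 1 ('g')
  [24] 3/21 → 0 ('')
  [25] 21/0 → 1 ('h')
  [26] 0/16 → 1 ('h')
  [27] 16/7 → 1 ('h')
  [28] 7/27 → 1 ('h')

n(n+1)/2 = 29·30/2 = 435
Σ LCP = 0 + 1 + 1 + 1 + 1 + 0 + 1 + 1 + 0 + 1 + 2 + 0 + 1 + 0 + 2 + 1 + 1 + 1 + 1 + 0 + 1 + 0 + 1 + 1 + 0 + 1 + 1 + 1 + 1 = 23
distinct = 435 − 23 = 412

412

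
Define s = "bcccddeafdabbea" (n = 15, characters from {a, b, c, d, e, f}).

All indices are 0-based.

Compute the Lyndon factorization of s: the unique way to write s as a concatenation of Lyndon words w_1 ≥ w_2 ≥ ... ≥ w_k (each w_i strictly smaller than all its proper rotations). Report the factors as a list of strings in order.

["bcccdde", "afd", "abbe", "a"]

emit factor 1: 'bcccdde' (i=0, period=7)
emit factor 2: 'afd' (i=7, period=3)
emit factor 3: 'abbe' (i=10, period=4)
emit factor 4: 'a' (i=14, period=1)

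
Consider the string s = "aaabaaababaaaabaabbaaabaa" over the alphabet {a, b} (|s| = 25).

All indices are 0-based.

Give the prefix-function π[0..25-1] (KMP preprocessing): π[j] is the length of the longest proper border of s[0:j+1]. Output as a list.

[0, 1, 2, 0, 1, 2, 3, 4, 5, 0, 1, 2, 3, 3, 4, 5, 6, 0, 0, 1, 2, 3, 4, 5, 6]

π[0] = 0
j=1 s[j]='a': π[1]=1 (border 'a')
j=2 s[j]='a': π[2]=2 (border 'aa')
j=3 s[j]='b': k: 2→1→0; π[3]=0 (border '')
j=4 s[j]='a': π[4]=1 (border 'a')
j=5 s[j]='a': π[5]=2 (border 'aa')
j=6 s[j]='a': π[6]=3 (border 'aaa')
j=7 s[j]='b': π[7]=4 (border 'aaab')
j=8 s[j]='a': π[8]=5 (border 'aaaba')
j=9 s[j]='b': k: 5→1→0; π[9]=0 (border '')
j=10 s[j]='a': π[10]=1 (border 'a')
j=11 s[j]='a': π[11]=2 (border 'aa')
j=12 s[j]='a': π[12]=3 (border 'aaa')
j=13 s[j]='a': k: 3→2; π[13]=3 (border 'aaa')
j=14 s[j]='b': π[14]=4 (border 'aaab')
j=15 s[j]='a': π[15]=5 (border 'aaaba')
j=16 s[j]='a': π[16]=6 (border 'aaabaa')
j=17 s[j]='b': k: 6→2→1→0; π[17]=0 (border '')
j=18 s[j]='b': π[18]=0 (border '')
j=19 s[j]='a': π[19]=1 (border 'a')
j=20 s[j]='a': π[20]=2 (border 'aa')
j=21 s[j]='a': π[21]=3 (border 'aaa')
j=22 s[j]='b': π[22]=4 (border 'aaab')
j=23 s[j]='a': π[23]=5 (border 'aaaba')
j=24 s[j]='a': π[24]=6 (border 'aaabaa')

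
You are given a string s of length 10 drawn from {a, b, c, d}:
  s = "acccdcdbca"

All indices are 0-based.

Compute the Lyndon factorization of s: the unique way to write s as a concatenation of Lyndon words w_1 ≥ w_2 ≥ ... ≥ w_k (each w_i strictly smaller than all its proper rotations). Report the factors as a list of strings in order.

["acccdcdbc", "a"]

emit factor 1: 'acccdcdbc' (i=0, period=9)
emit factor 2: 'a' (i=9, period=1)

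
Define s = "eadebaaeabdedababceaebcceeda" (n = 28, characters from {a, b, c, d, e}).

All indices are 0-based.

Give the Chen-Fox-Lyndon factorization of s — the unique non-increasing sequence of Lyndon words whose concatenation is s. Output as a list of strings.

emit factor 1: 'e' (i=0, period=1)
emit factor 2: 'adeb' (i=1, period=4)
emit factor 3: 'aaeabdedababceaebcceed' (i=5, period=22)
emit factor 4: 'a' (i=27, period=1)

["e", "adeb", "aaeabdedababceaebcceed", "a"]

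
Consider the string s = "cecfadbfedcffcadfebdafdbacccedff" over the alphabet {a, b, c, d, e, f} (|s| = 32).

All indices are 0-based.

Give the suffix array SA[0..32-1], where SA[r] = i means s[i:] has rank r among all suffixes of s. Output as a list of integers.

rank→(start, suffix):
  0 → (24, 'acccedff')
  1 → (4, 'adbfedcffcadfebdafdbacccedff')
  2 → (14, 'adfebdafdbacccedff')
  3 → (20, 'afdbacccedff')
  4 → (23, 'bacccedff')
  5 → (18, 'bdafdbacccedff')
  6 → (6, 'bfedcffcadfebdafdbacccedff')
  7 → (13, 'cadfebdafdbacccedff')
  8 → (25, 'cccedff')
  9 → (26, 'ccedff')
  10 → (0, 'cecfadbfedcffcadfebdafdbacccedff')
  11 → (27, 'cedff')
  12 → (2, 'cfadbfedcffcadfebdafdbacccedff')
  13 → (10, 'cffcadfebdafdbacccedff')
  14 → (19, 'dafdbacccedff')
  15 → (22, 'dbacccedff')
  16 → (5, 'dbfedcffcadfebdafdbacccedff')
  17 → (9, 'dcffcadfebdafdbacccedff')
  18 → (15, 'dfebdafdbacccedff')
  19 → (29, 'dff')
  20 → (17, 'ebdafdbacccedff')
  21 → (1, 'ecfadbfedcffcadfebdafdbacccedff')
  22 → (8, 'edcffcadfebdafdbacccedff')
  23 → (28, 'edff')
  24 → (31, 'f')
  25 → (3, 'fadbfedcffcadfebdafdbacccedff')
  26 → (12, 'fcadfebdafdbacccedff')
  27 → (21, 'fdbacccedff')
  28 → (16, 'febdafdbacccedff')
  29 → (7, 'fedcffcadfebdafdbacccedff')
  30 → (30, 'ff')
  31 → (11, 'ffcadfebdafdbacccedff')

[24, 4, 14, 20, 23, 18, 6, 13, 25, 26, 0, 27, 2, 10, 19, 22, 5, 9, 15, 29, 17, 1, 8, 28, 31, 3, 12, 21, 16, 7, 30, 11]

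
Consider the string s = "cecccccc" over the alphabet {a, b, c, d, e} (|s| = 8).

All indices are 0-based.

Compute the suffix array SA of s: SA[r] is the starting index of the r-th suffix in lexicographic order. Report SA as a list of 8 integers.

rank→(start, suffix):
  0 → (7, 'c')
  1 → (6, 'cc')
  2 → (5, 'ccc')
  3 → (4, 'cccc')
  4 → (3, 'ccccc')
  5 → (2, 'cccccc')
  6 → (0, 'cecccccc')
  7 → (1, 'ecccccc')

[7, 6, 5, 4, 3, 2, 0, 1]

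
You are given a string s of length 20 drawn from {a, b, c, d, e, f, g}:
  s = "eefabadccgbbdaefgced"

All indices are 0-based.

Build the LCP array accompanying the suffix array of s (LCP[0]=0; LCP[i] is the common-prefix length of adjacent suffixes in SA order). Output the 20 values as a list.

rank→(start, suffix):
  0 → (3, 'abadccgbbdaefgced')
  1 → (5, 'adccgbbdaefgced')
  2 → (13, 'aefgced')
  3 → (4, 'badccgbbdaefgced')
  4 → (10, 'bbdaefgced')
  5 → (11, 'bdaefgced')
  6 → (7, 'ccgbbdaefgced')
  7 → (17, 'ced')
  8 → (8, 'cgbbdaefgced')
  9 → (19, 'd')
  10 → (12, 'daefgced')
  11 → (6, 'dccgbbdaefgced')
  12 → (18, 'ed')
  13 → (0, 'eefabadccgbbdaefgced')
  14 → (1, 'efabadccgbbdaefgced')
  15 → (14, 'efgced')
  16 → (2, 'fabadccgbbdaefgced')
  17 → (15, 'fgced')
  18 → (9, 'gbbdaefgced')
  19 → (16, 'gced')

SA = [3, 5, 13, 4, 10, 11, 7, 17, 8, 19, 12, 6, 18, 0, 1, 14, 2, 15, 9, 16]
rank  pair      lcp
   1  s[3:],s[5:]  1  'a'
   2  s[5:],s[13:]  1  'a'
   3  s[13:],s[4:]  0  ''
   4  s[4:],s[10:]  1  'b'
   5  s[10:],s[11:]  1  'b'
   6  s[11:],s[7:]  0  ''
   7  s[7:],s[17:]  1  'c'
   8  s[17:],s[8:]  1  'c'
   9  s[8:],s[19:]  0  ''
  10  s[19:],s[12:]  1  'd'
  11  s[12:],s[6:]  1  'd'
  12  s[6:],s[18:]  0  ''
  13  s[18:],s[0:]  1  'e'
  14  s[0:],s[1:]  1  'e'
  15  s[1:],s[14:]  2  'ef'
  16  s[14:],s[2:]  0  ''
  17  s[2:],s[15:]  1  'f'
  18  s[15:],s[9:]  0  ''
  19  s[9:],s[16:]  1  'g'

[0, 1, 1, 0, 1, 1, 0, 1, 1, 0, 1, 1, 0, 1, 1, 2, 0, 1, 0, 1]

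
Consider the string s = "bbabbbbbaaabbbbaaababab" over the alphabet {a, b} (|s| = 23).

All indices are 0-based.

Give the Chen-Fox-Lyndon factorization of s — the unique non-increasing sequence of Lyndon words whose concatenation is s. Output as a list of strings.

emit factor 1: 'b' (i=0, period=1)
emit factor 2: 'b' (i=1, period=1)
emit factor 3: 'abbbbb' (i=2, period=6)
emit factor 4: 'aaabbbb' (i=8, period=7)
emit factor 5: 'aaababab' (i=15, period=8)

["b", "b", "abbbbb", "aaabbbb", "aaababab"]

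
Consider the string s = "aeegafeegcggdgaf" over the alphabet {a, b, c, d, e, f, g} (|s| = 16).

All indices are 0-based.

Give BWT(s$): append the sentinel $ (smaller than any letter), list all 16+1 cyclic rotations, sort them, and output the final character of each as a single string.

rank  rotation           last
    0  $aeegafeegcggdgaf  f
    1  aeegafeegcggdgaf$  $
    2  af$aeegafeegcggdg  g
    3  afeegcggdgaf$aeeg  g
    4  cggdgaf$aeegafeeg  g
    5  dgaf$aeegafeegcgg  g
    6  eegafeegcggdgaf$a  a
    7  eegcggdgaf$aeegaf  f
    8  egafeegcggdgaf$ae  e
    9  egcggdgaf$aeegafe  e
   10  f$aeegafeegcggdga  a
   11  feegcggdgaf$aeega  a
   12  gaf$aeegafeegcggd  d
   13  gafeegcggdgaf$aee  e
   14  gcggdgaf$aeegafee  e
   15  gdgaf$aeegafeegcg  g
   16  ggdgaf$aeegafeegc  c

f$ggggafeeaadeegc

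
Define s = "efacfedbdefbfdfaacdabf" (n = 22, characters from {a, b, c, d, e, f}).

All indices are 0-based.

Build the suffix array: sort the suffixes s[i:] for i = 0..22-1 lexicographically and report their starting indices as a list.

rank | idx | suffix
   0 |  15 | aacdabf
   1 |  19 | abf
   2 |  16 | acdabf
   3 |   2 | acfedbdefbfdfaacdabf
   4 |   7 | bdefbfdfaacdabf
   5 |  20 | bf
   6 |  11 | bfdfaacdabf
   7 |  17 | cdabf
   8 |   3 | cfedbdefbfdfaacdabf
   9 |  18 | dabf
  10 |   6 | dbdefbfdfaacdabf
  11 |   8 | defbfdfaacdabf
  12 |  13 | dfaacdabf
  13 |   5 | edbdefbfdfaacdabf
  14 |   0 | efacfedbdefbfdfaacdabf
  15 |   9 | efbfdfaacdabf
  16 |  21 | f
  17 |  14 | faacdabf
  18 |   1 | facfedbdefbfdfaacdabf
  19 |  10 | fbfdfaacdabf
  20 |  12 | fdfaacdabf
  21 |   4 | fedbdefbfdfaacdabf

[15, 19, 16, 2, 7, 20, 11, 17, 3, 18, 6, 8, 13, 5, 0, 9, 21, 14, 1, 10, 12, 4]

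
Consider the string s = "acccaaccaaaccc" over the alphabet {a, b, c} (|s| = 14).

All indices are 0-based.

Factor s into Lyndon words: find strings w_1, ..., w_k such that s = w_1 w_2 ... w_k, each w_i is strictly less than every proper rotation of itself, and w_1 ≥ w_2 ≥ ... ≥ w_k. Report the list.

emit factor 1: 'accc' (i=0, period=4)
emit factor 2: 'aacc' (i=4, period=4)
emit factor 3: 'aaaccc' (i=8, period=6)

["accc", "aacc", "aaaccc"]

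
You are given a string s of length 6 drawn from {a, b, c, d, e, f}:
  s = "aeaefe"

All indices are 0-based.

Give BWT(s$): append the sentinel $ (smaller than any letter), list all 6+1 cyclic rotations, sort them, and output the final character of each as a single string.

e$efaae

rank  rotation last
    0  $aeaefe  e
    1  aeaefe$  $
    2  aefe$ae  e
    3  e$aeaef  f
    4  eaefe$a  a
    5  efe$aea  a
    6  fe$aeae  e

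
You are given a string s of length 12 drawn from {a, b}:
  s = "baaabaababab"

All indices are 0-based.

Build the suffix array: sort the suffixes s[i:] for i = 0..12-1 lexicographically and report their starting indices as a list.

sorted suffixes:
  #0 SA[0]=1  'aaabaababab'
  #1 SA[1]=2  'aabaababab'
  #2 SA[2]=5  'aababab'
  #3 SA[3]=10  'ab'
  #4 SA[4]=3  'abaababab'
  #5 SA[5]=8  'abab'
  #6 SA[6]=6  'ababab'
  #7 SA[7]=11  'b'
  #8 SA[8]=0  'baaabaababab'
  #9 SA[9]=4  'baababab'
  #10 SA[10]=9  'bab'
  #11 SA[11]=7  'babab'

[1, 2, 5, 10, 3, 8, 6, 11, 0, 4, 9, 7]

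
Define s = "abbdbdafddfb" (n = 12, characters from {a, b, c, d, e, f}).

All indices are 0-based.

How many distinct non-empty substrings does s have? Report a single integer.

69

rank | idx | suffix
   0 |   0 | abbdbdafddfb
   1 |   6 | afddfb
   2 |  11 | b
   3 |   1 | bbdbdafddfb
   4 |   4 | bdafddfb
   5 |   2 | bdbdafddfb
   6 |   5 | dafddfb
   7 |   3 | dbdafddfb
   8 |   8 | ddfb
   9 |   9 | dfb
  10 |  10 | fb
  11 |   7 | fddfb

SA = [0, 6, 11, 1, 4, 2, 5, 3, 8, 9, 10, 7]
rank  pair      lcp
   1  s[0:],s[6:]  1  'a'
   2  s[6:],s[11:]  0  ''
   3  s[11:],s[1:]  1  'b'
   4  s[1:],s[4:]  1  'b'
   5  s[4:],s[2:]  2  'bd'
   6  s[2:],s[5:]  0  ''
   7  s[5:],s[3:]  1  'd'
   8  s[3:],s[8:]  1  'd'
   9  s[8:],s[9:]  1  'd'
  10  s[9:],s[10:]  0  ''
  11  s[10:],s[7:]  1  'f'

n(n+1)/2 = 12·13/2 = 78
Σ LCP = 0 + 1 + 0 + 1 + 1 + 2 + 0 + 1 + 1 + 1 + 0 + 1 = 9
distinct = 78 − 9 = 69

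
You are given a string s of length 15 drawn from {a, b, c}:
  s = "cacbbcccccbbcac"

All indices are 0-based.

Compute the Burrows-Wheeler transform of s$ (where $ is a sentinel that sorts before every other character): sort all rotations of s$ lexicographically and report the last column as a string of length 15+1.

cccccbbab$cacccb

rank  rotation          last
    0  $cacbbcccccbbcac  c
    1  ac$cacbbcccccbbc  c
    2  acbbcccccbbcac$c  c
    3  bbcac$cacbbccccc  c
    4  bbcccccbbcac$cac  c
    5  bcac$cacbbcccccb  b
    6  bcccccbbcac$cacb  b
    7  c$cacbbcccccbbca  a
    8  cac$cacbbcccccbb  b
    9  cacbbcccccbbcac$  $
   10  cbbcac$cacbbcccc  c
   11  cbbcccccbbcac$ca  a
   12  ccbbcac$cacbbccc  c
   13  cccbbcac$cacbbcc  c
   14  ccccbbcac$cacbbc  c
   15  cccccbbcac$cacbb  b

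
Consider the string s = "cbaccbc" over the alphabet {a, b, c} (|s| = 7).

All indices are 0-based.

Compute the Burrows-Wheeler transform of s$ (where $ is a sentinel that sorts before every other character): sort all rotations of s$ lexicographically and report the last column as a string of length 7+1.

rank  rotation  last
    0  $cbaccbc  c
    1  accbc$cb  b
    2  baccbc$c  c
    3  bc$cbacc  c
    4  c$cbaccb  b
    5  cbaccbc$  $
    6  cbc$cbac  c
    7  ccbc$cba  a

cbccb$ca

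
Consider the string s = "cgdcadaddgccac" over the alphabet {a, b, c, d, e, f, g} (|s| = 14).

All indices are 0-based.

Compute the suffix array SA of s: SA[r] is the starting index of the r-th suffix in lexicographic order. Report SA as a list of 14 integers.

[12, 4, 6, 13, 11, 3, 10, 0, 5, 2, 7, 8, 9, 1]

rank→(start, suffix):
  0 → (12, 'ac')
  1 → (4, 'adaddgccac')
  2 → (6, 'addgccac')
  3 → (13, 'c')
  4 → (11, 'cac')
  5 → (3, 'cadaddgccac')
  6 → (10, 'ccac')
  7 → (0, 'cgdcadaddgccac')
  8 → (5, 'daddgccac')
  9 → (2, 'dcadaddgccac')
  10 → (7, 'ddgccac')
  11 → (8, 'dgccac')
  12 → (9, 'gccac')
  13 → (1, 'gdcadaddgccac')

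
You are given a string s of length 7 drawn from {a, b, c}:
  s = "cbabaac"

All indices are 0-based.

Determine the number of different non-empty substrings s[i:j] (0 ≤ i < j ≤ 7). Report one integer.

23

rank | idx | suffix
   0 |   4 | aac
   1 |   2 | abaac
   2 |   5 | ac
   3 |   3 | baac
   4 |   1 | babaac
   5 |   6 | c
   6 |   0 | cbabaac

SA = [4, 2, 5, 3, 1, 6, 0]
i: (SA[i-1],SA[i]) lcp shared
  1: (4,2) 1 'a'
  2: (2,5) 1 'a'
  3: (5,3) 0 ''
  4: (3,1) 2 'ba'
  5: (1,6) 0 ''
  6: (6,0) 1 'c'

n(n+1)/2 = 7·8/2 = 28
Σ LCP = 0 + 1 + 1 + 0 + 2 + 0 + 1 = 5
distinct = 28 − 5 = 23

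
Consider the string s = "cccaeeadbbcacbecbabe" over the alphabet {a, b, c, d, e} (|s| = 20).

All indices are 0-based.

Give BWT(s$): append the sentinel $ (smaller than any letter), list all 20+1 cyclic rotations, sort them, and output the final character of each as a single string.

ebceccdbacbceac$abeba

rank  rotation               last
    0  $cccaeeadbbcacbecbabe  e
    1  abe$cccaeeadbbcacbecb  b
    2  acbecbabe$cccaeeadbbc  c
    3  adbbcacbecbabe$cccaee  e
    4  aeeadbbcacbecbabe$ccc  c
    5  babe$cccaeeadbbcacbec  c
    6  bbcacbecbabe$cccaeead  d
    7  bcacbecbabe$cccaeeadb  b
    8  be$cccaeeadbbcacbecba  a
    9  becbabe$cccaeeadbbcac  c
   10  cacbecbabe$cccaeeadbb  b
   11  caeeadbbcacbecbabe$cc  c
   12  cbabe$cccaeeadbbcacbe  e
   13  cbecbabe$cccaeeadbbca  a
   14  ccaeeadbbcacbecbabe$c  c
   15  cccaeeadbbcacbecbabe$  $
   16  dbbcacbecbabe$cccaeea  a
   17  e$cccaeeadbbcacbecbab  b
   18  eadbbcacbecbabe$cccae  e
   19  ecbabe$cccaeeadbbcacb  b
   20  eeadbbcacbecbabe$ccca  a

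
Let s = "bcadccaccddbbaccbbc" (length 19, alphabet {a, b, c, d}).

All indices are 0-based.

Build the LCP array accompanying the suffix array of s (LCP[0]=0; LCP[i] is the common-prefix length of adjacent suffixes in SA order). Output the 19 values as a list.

[0, 3, 1, 0, 1, 2, 1, 2, 0, 1, 2, 1, 1, 2, 2, 1, 0, 1, 1]

rank→(start, suffix):
  0 → (13, 'accbbc')
  1 → (6, 'accddbbaccbbc')
  2 → (2, 'adccaccddbbaccbbc')
  3 → (12, 'baccbbc')
  4 → (11, 'bbaccbbc')
  5 → (16, 'bbc')
  6 → (17, 'bc')
  7 → (0, 'bcadccaccddbbaccbbc')
  8 → (18, 'c')
  9 → (5, 'caccddbbaccbbc')
  10 → (1, 'cadccaccddbbaccbbc')
  11 → (15, 'cbbc')
  12 → (4, 'ccaccddbbaccbbc')
  13 → (14, 'ccbbc')
  14 → (7, 'ccddbbaccbbc')
  15 → (8, 'cddbbaccbbc')
  16 → (10, 'dbbaccbbc')
  17 → (3, 'dccaccddbbaccbbc')
  18 → (9, 'ddbbaccbbc')

SA = [13, 6, 2, 12, 11, 16, 17, 0, 18, 5, 1, 15, 4, 14, 7, 8, 10, 3, 9]
i: (SA[i-1],SA[i]) lcp shared
  1: (13,6) 3 'acc'
  2: (6,2) 1 'a'
  3: (2,12) 0 ''
  4: (12,11) 1 'b'
  5: (11,16) 2 'bb'
  6: (16,17) 1 'b'
  7: (17,0) 2 'bc'
  8: (0,18) 0 ''
  9: (18,5) 1 'c'
  10: (5,1) 2 'ca'
  11: (1,15) 1 'c'
  12: (15,4) 1 'c'
  13: (4,14) 2 'cc'
  14: (14,7) 2 'cc'
  15: (7,8) 1 'c'
  16: (8,10) 0 ''
  17: (10,3) 1 'd'
  18: (3,9) 1 'd'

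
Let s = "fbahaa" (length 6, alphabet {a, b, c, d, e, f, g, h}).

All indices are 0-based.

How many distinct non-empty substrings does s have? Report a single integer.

19

rank→(start, suffix):
  0 → (5, 'a')
  1 → (4, 'aa')
  2 → (2, 'ahaa')
  3 → (1, 'bahaa')
  4 → (0, 'fbahaa')
  5 → (3, 'haa')

SA = [5, 4, 2, 1, 0, 3]
i: (SA[i-1],SA[i]) lcp shared
  1: (5,4) 1 'a'
  2: (4,2) 1 'a'
  3: (2,1) 0 ''
  4: (1,0) 0 ''
  5: (0,3) 0 ''

n(n+1)/2 = 6·7/2 = 21
Σ LCP = 0 + 1 + 1 + 0 + 0 + 0 = 2
distinct = 21 − 2 = 19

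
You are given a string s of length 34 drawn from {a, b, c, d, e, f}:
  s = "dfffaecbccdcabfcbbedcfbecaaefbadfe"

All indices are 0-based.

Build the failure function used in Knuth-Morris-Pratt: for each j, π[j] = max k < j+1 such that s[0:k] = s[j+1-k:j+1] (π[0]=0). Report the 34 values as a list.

π[0] = 0
j=1 s[j]='f': π[1]=0 (border '')
j=2 s[j]='f': π[2]=0 (border '')
j=3 s[j]='f': π[3]=0 (border '')
j=4 s[j]='a': π[4]=0 (border '')
j=5 s[j]='e': π[5]=0 (border '')
j=6 s[j]='c': π[6]=0 (border '')
j=7 s[j]='b': π[7]=0 (border '')
j=8 s[j]='c': π[8]=0 (border '')
j=9 s[j]='c': π[9]=0 (border '')
j=10 s[j]='d': π[10]=1 (border 'd')
j=11 s[j]='c': k: 1→0; π[11]=0 (border '')
j=12 s[j]='a': π[12]=0 (border '')
j=13 s[j]='b': π[13]=0 (border '')
j=14 s[j]='f': π[14]=0 (border '')
j=15 s[j]='c': π[15]=0 (border '')
j=16 s[j]='b': π[16]=0 (border '')
j=17 s[j]='b': π[17]=0 (border '')
j=18 s[j]='e': π[18]=0 (border '')
j=19 s[j]='d': π[19]=1 (border 'd')
j=20 s[j]='c': k: 1→0; π[20]=0 (border '')
j=21 s[j]='f': π[21]=0 (border '')
j=22 s[j]='b': π[22]=0 (border '')
j=23 s[j]='e': π[23]=0 (border '')
j=24 s[j]='c': π[24]=0 (border '')
j=25 s[j]='a': π[25]=0 (border '')
j=26 s[j]='a': π[26]=0 (border '')
j=27 s[j]='e': π[27]=0 (border '')
j=28 s[j]='f': π[28]=0 (border '')
j=29 s[j]='b': π[29]=0 (border '')
j=30 s[j]='a': π[30]=0 (border '')
j=31 s[j]='d': π[31]=1 (border 'd')
j=32 s[j]='f': π[32]=2 (border 'df')
j=33 s[j]='e': k: 2→0; π[33]=0 (border '')

[0, 0, 0, 0, 0, 0, 0, 0, 0, 0, 1, 0, 0, 0, 0, 0, 0, 0, 0, 1, 0, 0, 0, 0, 0, 0, 0, 0, 0, 0, 0, 1, 2, 0]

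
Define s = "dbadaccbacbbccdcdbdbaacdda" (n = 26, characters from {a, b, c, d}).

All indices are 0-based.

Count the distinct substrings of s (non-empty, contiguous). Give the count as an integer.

rank→(start, suffix):
  0 → (25, 'a')
  1 → (20, 'aacdda')
  2 → (8, 'acbbccdcdbdbaacdda')
  3 → (4, 'accbacbbccdcdbdbaacdda')
  4 → (21, 'acdda')
  5 → (2, 'adaccbacbbccdcdbdbaacdda')
  6 → (19, 'baacdda')
  7 → (7, 'bacbbccdcdbdbaacdda')
  8 → (1, 'badaccbacbbccdcdbdbaacdda')
  9 → (10, 'bbccdcdbdbaacdda')
  10 → (11, 'bccdcdbdbaacdda')
  11 → (17, 'bdbaacdda')
  12 → (6, 'cbacbbccdcdbdbaacdda')
  13 → (9, 'cbbccdcdbdbaacdda')
  14 → (5, 'ccbacbbccdcdbdbaacdda')
  15 → (12, 'ccdcdbdbaacdda')
  16 → (15, 'cdbdbaacdda')
  17 → (13, 'cdcdbdbaacdda')
  18 → (22, 'cdda')
  19 → (24, 'da')
  20 → (3, 'daccbacbbccdcdbdbaacdda')
  21 → (18, 'dbaacdda')
  22 → (0, 'dbadaccbacbbccdcdbdbaacdda')
  23 → (16, 'dbdbaacdda')
  24 → (14, 'dcdbdbaacdda')
  25 → (23, 'dda')

SA = [25, 20, 8, 4, 21, 2, 19, 7, 1, 10, 11, 17, 6, 9, 5, 12, 15, 13, 22, 24, 3, 18, 0, 16, 14, 23]
[i] adj suffixes → lcp
  [1] 25/20 → 1 ('a')
  [2] 20/8 → 1 ('a')
  [3] 8/4 → 2 ('ac')
  [4] 4/21 → 2 ('ac')
  [5] 21/2 → 1 ('a')
  [6] 2/19 → 0 ('')
  [7] 19/7 → 2 ('ba')
  [8] 7/1 → 2 ('ba')
  [9] 1/10 → 1 ('b')
  [10] 10/11 → 1 ('b')
  [11] 11/17 → 1 ('b')
  [12] 17/6 → 0 ('')
  [13] 6/9 → 2 ('cb')
  [14] 9/5 → 1 ('c')
  [15] 5/12 → 2 ('cc')
  [16] 12/15 → 1 ('c')
  [17] 15/13 → 2 ('cd')
  [18] 13/22 → 2 ('cd')
  [19] 22/24 → 0 ('')
  [20] 24/3 → 2 ('da')
  [21] 3/18 → 1 ('d')
  [22] 18/0 → 3 ('dba')
  [23] 0/16 → 2 ('db')
  [24] 16/14 → 1 ('d')
  [25] 14/23 → 1 ('d')

n(n+1)/2 = 26·27/2 = 351
Σ LCP = 0 + 1 + 1 + 2 + 2 + 1 + 0 + 2 + 2 + 1 + 1 + 1 + 0 + 2 + 1 + 2 + 1 + 2 + 2 + 0 + 2 + 1 + 3 + 2 + 1 + 1 = 34
distinct = 351 − 34 = 317

317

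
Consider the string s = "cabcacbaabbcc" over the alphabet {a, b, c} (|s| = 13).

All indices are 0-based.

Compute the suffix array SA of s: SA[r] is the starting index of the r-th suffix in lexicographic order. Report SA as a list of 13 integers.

[7, 8, 1, 4, 6, 9, 2, 10, 12, 0, 3, 5, 11]

sorted suffixes:
  #0 SA[0]=7  'aabbcc'
  #1 SA[1]=8  'abbcc'
  #2 SA[2]=1  'abcacbaabbcc'
  #3 SA[3]=4  'acbaabbcc'
  #4 SA[4]=6  'baabbcc'
  #5 SA[5]=9  'bbcc'
  #6 SA[6]=2  'bcacbaabbcc'
  #7 SA[7]=10  'bcc'
  #8 SA[8]=12  'c'
  #9 SA[9]=0  'cabcacbaabbcc'
  #10 SA[10]=3  'cacbaabbcc'
  #11 SA[11]=5  'cbaabbcc'
  #12 SA[12]=11  'cc'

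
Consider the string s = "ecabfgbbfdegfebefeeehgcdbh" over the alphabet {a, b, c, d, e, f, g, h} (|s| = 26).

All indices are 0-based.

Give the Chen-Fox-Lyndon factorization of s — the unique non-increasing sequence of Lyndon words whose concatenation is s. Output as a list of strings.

["e", "c", "abfgbbfdegfebefeeehgcdbh"]

emit factor 1: 'e' (i=0, period=1)
emit factor 2: 'c' (i=1, period=1)
emit factor 3: 'abfgbbfdegfebefeeehgcdbh' (i=2, period=24)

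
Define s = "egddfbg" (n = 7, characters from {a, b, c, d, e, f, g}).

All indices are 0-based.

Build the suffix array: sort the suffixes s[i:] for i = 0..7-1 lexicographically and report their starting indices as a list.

sorted suffixes:
  #0 SA[0]=5  'bg'
  #1 SA[1]=2  'ddfbg'
  #2 SA[2]=3  'dfbg'
  #3 SA[3]=0  'egddfbg'
  #4 SA[4]=4  'fbg'
  #5 SA[5]=6  'g'
  #6 SA[6]=1  'gddfbg'

[5, 2, 3, 0, 4, 6, 1]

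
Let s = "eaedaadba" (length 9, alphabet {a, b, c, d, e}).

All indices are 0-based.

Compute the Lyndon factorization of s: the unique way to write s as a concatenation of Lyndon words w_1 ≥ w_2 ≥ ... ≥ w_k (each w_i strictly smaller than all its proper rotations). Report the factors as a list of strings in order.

emit factor 1: 'e' (i=0, period=1)
emit factor 2: 'aed' (i=1, period=3)
emit factor 3: 'aadb' (i=4, period=4)
emit factor 4: 'a' (i=8, period=1)

["e", "aed", "aadb", "a"]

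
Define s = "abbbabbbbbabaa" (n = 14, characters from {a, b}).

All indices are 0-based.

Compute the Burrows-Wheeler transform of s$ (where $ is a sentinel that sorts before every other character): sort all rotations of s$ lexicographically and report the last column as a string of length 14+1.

rank  rotation         last
    0  $abbbabbbbbabaa  a
    1  a$abbbabbbbbaba  a
    2  aa$abbbabbbbbab  b
    3  abaa$abbbabbbbb  b
    4  abbbabbbbbabaa$  $
    5  abbbbbabaa$abbb  b
    6  baa$abbbabbbbba  a
    7  babaa$abbbabbbb  b
    8  babbbbbabaa$abb  b
    9  bbabaa$abbbabbb  b
   10  bbabbbbbabaa$ab  b
   11  bbbabaa$abbbabb  b
   12  bbbabbbbbabaa$a  a
   13  bbbbabaa$abbbab  b
   14  bbbbbabaa$abbba  a

aabb$babbbbbaba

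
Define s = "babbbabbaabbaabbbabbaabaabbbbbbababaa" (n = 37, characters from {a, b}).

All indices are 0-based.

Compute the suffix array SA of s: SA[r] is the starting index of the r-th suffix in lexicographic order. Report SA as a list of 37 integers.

[36, 35, 20, 8, 12, 23, 33, 21, 31, 17, 5, 9, 13, 1, 24, 34, 19, 7, 11, 22, 32, 30, 16, 4, 0, 18, 6, 10, 29, 15, 3, 28, 14, 2, 27, 26, 25]

sorted suffixes:
  #0 SA[0]=36  'a'
  #1 SA[1]=35  'aa'
  #2 SA[2]=20  'aabaabbbbbbababaa'
  #3 SA[3]=8  'aabbaabbbabbaabaabbbbbbababaa'
  #4 SA[4]=12  'aabbbabbaabaabbbbbbababaa'
  #5 SA[5]=23  'aabbbbbbababaa'
  #6 SA[6]=33  'abaa'
  #7 SA[7]=21  'abaabbbbbbababaa'
  #8 SA[8]=31  'ababaa'
  #9 SA[9]=17  'abbaabaabbbbbbababaa'
  #10 SA[10]=5  'abbaabbaabbbabbaabaabbbbbbababaa'
  #11 SA[11]=9  'abbaabbbabbaabaabbbbbbababaa'
  #12 SA[12]=13  'abbbabbaabaabbbbbbababaa'
  #13 SA[13]=1  'abbbabbaabbaabbbabbaabaabbbbbbababaa'
  #14 SA[14]=24  'abbbbbbababaa'
  #15 SA[15]=34  'baa'
  #16 SA[16]=19  'baabaabbbbbbababaa'
  #17 SA[17]=7  'baabbaabbbabbaabaabbbbbbababaa'
  #18 SA[18]=11  'baabbbabbaabaabbbbbbababaa'
  #19 SA[19]=22  'baabbbbbbababaa'
  #20 SA[20]=32  'babaa'
  #21 SA[21]=30  'bababaa'
  #22 SA[22]=16  'babbaabaabbbbbbababaa'
  #23 SA[23]=4  'babbaabbaabbbabbaabaabbbbbbababaa'
  #24 SA[24]=0  'babbbabbaabbaabbbabbaabaabbbbbbababaa'
  #25 SA[25]=18  'bbaabaabbbbbbababaa'
  #26 SA[26]=6  'bbaabbaabbbabbaabaabbbbbbababaa'
  #27 SA[27]=10  'bbaabbbabbaabaabbbbbbababaa'
  #28 SA[28]=29  'bbababaa'
  #29 SA[29]=15  'bbabbaabaabbbbbbababaa'
  #30 SA[30]=3  'bbabbaabbaabbbabbaabaabbbbbbababaa'
  #31 SA[31]=28  'bbbababaa'
  #32 SA[32]=14  'bbbabbaabaabbbbbbababaa'
  #33 SA[33]=2  'bbbabbaabbaabbbabbaabaabbbbbbababaa'
  #34 SA[34]=27  'bbbbababaa'
  #35 SA[35]=26  'bbbbbababaa'
  #36 SA[36]=25  'bbbbbbababaa'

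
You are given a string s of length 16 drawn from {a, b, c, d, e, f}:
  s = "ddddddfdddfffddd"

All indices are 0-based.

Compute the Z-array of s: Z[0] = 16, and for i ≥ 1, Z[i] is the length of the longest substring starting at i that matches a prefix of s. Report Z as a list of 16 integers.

Z[0]=16
i=1: i≥r, start 0; Z[1]=5 scan→box=[1,6)
i=2: min(r-i=4, Z[1]=5)=4; Z[2]=4
i=3: min(r-i=3, Z[2]=4)=3; Z[3]=3
i=4: min(r-i=2, Z[3]=3)=2; Z[4]=2
i=5: min(r-i=1, Z[4]=2)=1; Z[5]=1
i=6: i≥r, start 0; Z[6]=0
i=7: i≥r, start 0; Z[7]=3 scan→box=[7,10)
i=8: min(r-i=2, Z[1]=5)=2; Z[8]=2
i=9: min(r-i=1, Z[2]=4)=1; Z[9]=1
i=10: i≥r, start 0; Z[10]=0
i=11: i≥r, start 0; Z[11]=0
i=12: i≥r, start 0; Z[12]=0
i=13: i≥r, start 0; Z[13]=3 scan→box=[13,16)
i=14: min(r-i=2, Z[1]=5)=2; Z[14]=2
i=15: min(r-i=1, Z[2]=4)=1; Z[15]=1

[16, 5, 4, 3, 2, 1, 0, 3, 2, 1, 0, 0, 0, 3, 2, 1]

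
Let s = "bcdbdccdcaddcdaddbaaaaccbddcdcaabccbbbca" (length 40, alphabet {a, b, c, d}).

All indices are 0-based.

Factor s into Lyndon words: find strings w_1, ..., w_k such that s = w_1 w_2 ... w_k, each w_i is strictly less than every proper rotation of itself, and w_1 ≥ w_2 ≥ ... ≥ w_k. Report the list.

["bcdbdccdc", "addcd", "addb", "aaaaccbddcdcaabccbbbc", "a"]

emit factor 1: 'bcdbdccdc' (i=0, period=9)
emit factor 2: 'addcd' (i=9, period=5)
emit factor 3: 'addb' (i=14, period=4)
emit factor 4: 'aaaaccbddcdcaabccbbbc' (i=18, period=21)
emit factor 5: 'a' (i=39, period=1)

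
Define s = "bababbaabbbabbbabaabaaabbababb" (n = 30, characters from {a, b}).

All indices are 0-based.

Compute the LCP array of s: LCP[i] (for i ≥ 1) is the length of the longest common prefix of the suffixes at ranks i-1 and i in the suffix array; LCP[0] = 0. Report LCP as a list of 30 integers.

[0, 2, 3, 4, 1, 4, 3, 5, 2, 3, 4, 3, 6, 0, 1, 3, 4, 2, 4, 6, 3, 4, 4, 1, 2, 3, 5, 4, 2, 5]

rank | idx | suffix
   0 |  20 | aaabbababb
   1 |  17 | aabaaabbababb
   2 |  21 | aabbababb
   3 |   6 | aabbbabbbabaabaaabbababb
   4 |  18 | abaaabbababb
   5 |  15 | abaabaaabbababb
   6 |  25 | ababb
   7 |   1 | ababbaabbbabbbabaabaaabbababb
   8 |  27 | abb
   9 |   3 | abbaabbbabbbabaabaaabbababb
  10 |  22 | abbababb
  11 |  11 | abbbabaabaaabbababb
  12 |   7 | abbbabbbabaabaaabbababb
  13 |  29 | b
  14 |  19 | baaabbababb
  15 |  16 | baabaaabbababb
  16 |   5 | baabbbabbbabaabaaabbababb
  17 |  14 | babaabaaabbababb
  18 |  24 | bababb
  19 |   0 | bababbaabbbabbbabaabaaabbababb
  20 |  26 | babb
  21 |   2 | babbaabbbabbbabaabaaabbababb
  22 |  10 | babbbabaabaaabbababb
  23 |  28 | bb
  24 |   4 | bbaabbbabbbabaabaaabbababb
  25 |  13 | bbabaabaaabbababb
  26 |  23 | bbababb
  27 |   9 | bbabbbabaabaaabbababb
  28 |  12 | bbbabaabaaabbababb
  29 |   8 | bbbabbbabaabaaabbababb

SA = [20, 17, 21, 6, 18, 15, 25, 1, 27, 3, 22, 11, 7, 29, 19, 16, 5, 14, 24, 0, 26, 2, 10, 28, 4, 13, 23, 9, 12, 8]
[i] adj suffixes → lcp
  [1] 20/17 → 2 ('aa')
  [2] 17/21 → 3 ('aab')
  [3] 21/6 → 4 ('aabb')
  [4] 6/18 → 1 ('a')
  [5] 18/15 → 4 ('abaa')
  [6] 15/25 → 3 ('aba')
  [7] 25/1 → 5 ('ababb')
  [8] 1/27 → 2 ('ab')
  [9] 27/3 → 3 ('abb')
  [10] 3/22 → 4 ('abba')
  [11] 22/11 → 3 ('abb')
  [12] 11/7 → 6 ('abbbab')
  [13] 7/29 → 0 ('')
  [14] 29/19 → 1 ('b')
  [15] 19/16 → 3 ('baa')
  [16] 16/5 → 4 ('baab')
  [17] 5/14 → 2 ('ba')
  [18] 14/24 → 4 ('baba')
  [19] 24/0 → 6 ('bababb')
  [20] 0/26 → 3 ('bab')
  [21] 26/2 → 4 ('babb')
  [22] 2/10 → 4 ('babb')
  [23] 10/28 → 1 ('b')
  [24] 28/4 → 2 ('bb')
  [25] 4/13 → 3 ('bba')
  [26] 13/23 → 5 ('bbaba')
  [27] 23/9 → 4 ('bbab')
  [28] 9/12 → 2 ('bb')
  [29] 12/8 → 5 ('bbbab')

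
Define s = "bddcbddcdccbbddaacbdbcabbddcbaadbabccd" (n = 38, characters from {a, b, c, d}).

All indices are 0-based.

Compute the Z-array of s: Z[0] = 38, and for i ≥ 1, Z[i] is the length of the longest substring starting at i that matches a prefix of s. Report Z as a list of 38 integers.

Z[0]=38
i=1: i≥r, start 0; Z[1]=0
i=2: i≥r, start 0; Z[2]=0
i=3: i≥r, start 0; Z[3]=0
i=4: i≥r, start 0; Z[4]=4 grow→box=[4,8)
i=5: min(r-i=3, Z[1]=0)=0; Z[5]=0
i=6: min(r-i=2, Z[2]=0)=0; Z[6]=0
i=7: min(r-i=1, Z[3]=0)=0; Z[7]=0
i=8: i≥r, start 0; Z[8]=0
i=9: i≥r, start 0; Z[9]=0
i=10: i≥r, start 0; Z[10]=0
i=11: i≥r, start 0; Z[11]=1 grow→box=[11,12)
i=12: i≥r, start 0; Z[12]=3 grow→box=[12,15)
i=13: min(r-i=2, Z[1]=0)=0; Z[13]=0
i=14: min(r-i=1, Z[2]=0)=0; Z[14]=0
i=15: i≥r, start 0; Z[15]=0
i=16: i≥r, start 0; Z[16]=0
i=17: i≥r, start 0; Z[17]=0
i=18: i≥r, start 0; Z[18]=2 grow→box=[18,20)
i=19: min(r-i=1, Z[1]=0)=0; Z[19]=0
i=20: i≥r, start 0; Z[20]=1 grow→box=[20,21)
i=21: i≥r, start 0; Z[21]=0
i=22: i≥r, start 0; Z[22]=0
i=23: i≥r, start 0; Z[23]=1 grow→box=[23,24)
i=24: i≥r, start 0; Z[24]=5 grow→box=[24,29)
i=25: min(r-i=4, Z[1]=0)=0; Z[25]=0
i=26: min(r-i=3, Z[2]=0)=0; Z[26]=0
i=27: min(r-i=2, Z[3]=0)=0; Z[27]=0
i=28: min(r-i=1, Z[4]=4)=1; Z[28]=1
i=29: i≥r, start 0; Z[29]=0
i=30: i≥r, start 0; Z[30]=0
i=31: i≥r, start 0; Z[31]=0
i=32: i≥r, start 0; Z[32]=1 grow→box=[32,33)
i=33: i≥r, start 0; Z[33]=0
i=34: i≥r, start 0; Z[34]=1 grow→box=[34,35)
i=35: i≥r, start 0; Z[35]=0
i=36: i≥r, start 0; Z[36]=0
i=37: i≥r, start 0; Z[37]=0

[38, 0, 0, 0, 4, 0, 0, 0, 0, 0, 0, 1, 3, 0, 0, 0, 0, 0, 2, 0, 1, 0, 0, 1, 5, 0, 0, 0, 1, 0, 0, 0, 1, 0, 1, 0, 0, 0]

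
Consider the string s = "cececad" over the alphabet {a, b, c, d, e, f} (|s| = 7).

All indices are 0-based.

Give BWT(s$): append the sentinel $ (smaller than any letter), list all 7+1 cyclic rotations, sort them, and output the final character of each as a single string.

dcee$acc

rank  rotation  last
    0  $cececad  d
    1  ad$cecec  c
    2  cad$cece  e
    3  cecad$ce  e
    4  cececad$  $
    5  d$cececa  a
    6  ecad$cec  c
    7  ececad$c  c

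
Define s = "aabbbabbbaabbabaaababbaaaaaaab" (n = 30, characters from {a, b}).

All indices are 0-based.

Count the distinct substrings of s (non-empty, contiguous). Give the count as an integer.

sorted suffixes:
  #0 SA[0]=22  'aaaaaaab'
  #1 SA[1]=23  'aaaaaab'
  #2 SA[2]=24  'aaaaab'
  #3 SA[3]=25  'aaaab'
  #4 SA[4]=26  'aaab'
  #5 SA[5]=15  'aaababbaaaaaaab'
  #6 SA[6]=27  'aab'
  #7 SA[7]=16  'aababbaaaaaaab'
  #8 SA[8]=9  'aabbabaaababbaaaaaaab'
  #9 SA[9]=0  'aabbbabbbaabbabaaababbaaaaaaab'
  #10 SA[10]=28  'ab'
  #11 SA[11]=13  'abaaababbaaaaaaab'
  #12 SA[12]=17  'ababbaaaaaaab'
  #13 SA[13]=19  'abbaaaaaaab'
  #14 SA[14]=10  'abbabaaababbaaaaaaab'
  #15 SA[15]=5  'abbbaabbabaaababbaaaaaaab'
  #16 SA[16]=1  'abbbabbbaabbabaaababbaaaaaaab'
  #17 SA[17]=29  'b'
  #18 SA[18]=21  'baaaaaaab'
  #19 SA[19]=14  'baaababbaaaaaaab'
  #20 SA[20]=8  'baabbabaaababbaaaaaaab'
  #21 SA[21]=12  'babaaababbaaaaaaab'
  #22 SA[22]=18  'babbaaaaaaab'
  #23 SA[23]=4  'babbbaabbabaaababbaaaaaaab'
  #24 SA[24]=20  'bbaaaaaaab'
  #25 SA[25]=7  'bbaabbabaaababbaaaaaaab'
  #26 SA[26]=11  'bbabaaababbaaaaaaab'
  #27 SA[27]=3  'bbabbbaabbabaaababbaaaaaaab'
  #28 SA[28]=6  'bbbaabbabaaababbaaaaaaab'
  #29 SA[29]=2  'bbbabbbaabbabaaababbaaaaaaab'

SA = [22, 23, 24, 25, 26, 15, 27, 16, 9, 0, 28, 13, 17, 19, 10, 5, 1, 29, 21, 14, 8, 12, 18, 4, 20, 7, 11, 3, 6, 2]
rank  pair      lcp
   1  s[22:],s[23:]  6  'aaaaaa'
   2  s[23:],s[24:]  5  'aaaaa'
   3  s[24:],s[25:]  4  'aaaa'
   4  s[25:],s[26:]  3  'aaa'
   5  s[26:],s[15:]  4  'aaab'
   6  s[15:],s[27:]  2  'aa'
   7  s[27:],s[16:]  3  'aab'
   8  s[16:],s[9:]  3  'aab'
   9  s[9:],s[0:]  4  'aabb'
  10  s[0:],s[28:]  1  'a'
  11  s[28:],s[13:]  2  'ab'
  12  s[13:],s[17:]  3  'aba'
  13  s[17:],s[19:]  2  'ab'
  14  s[19:],s[10:]  4  'abba'
  15  s[10:],s[5:]  3  'abb'
  16  s[5:],s[1:]  5  'abbba'
  17  s[1:],s[29:]  0  ''
  18  s[29:],s[21:]  1  'b'
  19  s[21:],s[14:]  4  'baaa'
  20  s[14:],s[8:]  3  'baa'
  21  s[8:],s[12:]  2  'ba'
  22  s[12:],s[18:]  3  'bab'
  23  s[18:],s[4:]  4  'babb'
  24  s[4:],s[20:]  1  'b'
  25  s[20:],s[7:]  4  'bbaa'
  26  s[7:],s[11:]  3  'bba'
  27  s[11:],s[3:]  4  'bbab'
  28  s[3:],s[6:]  2  'bb'
  29  s[6:],s[2:]  4  'bbba'

n(n+1)/2 = 30·31/2 = 465
Σ LCP = 0 + 6 + 5 + 4 + 3 + 4 + 2 + 3 + 3 + 4 + 1 + 2 + 3 + 2 + 4 + 3 + 5 + 0 + 1 + 4 + 3 + 2 + 3 + 4 + 1 + 4 + 3 + 4 + 2 + 4 = 89
distinct = 465 − 89 = 376

376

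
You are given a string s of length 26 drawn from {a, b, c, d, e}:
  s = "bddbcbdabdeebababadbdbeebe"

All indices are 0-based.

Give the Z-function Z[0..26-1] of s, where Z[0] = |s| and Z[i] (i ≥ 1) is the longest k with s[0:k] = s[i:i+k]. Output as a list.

Z[0]=26
i=1: fresh scan; Z[1]=0
i=2: fresh scan; Z[2]=0
i=3: fresh scan; Z[3]=1 grow→box=[3,4)
i=4: fresh scan; Z[4]=0
i=5: fresh scan; Z[5]=2 grow→box=[5,7)
i=6: min(r-i=1, Z[1]=0)=0; Z[6]=0
i=7: fresh scan; Z[7]=0
i=8: fresh scan; Z[8]=2 grow→box=[8,10)
i=9: min(r-i=1, Z[1]=0)=0; Z[9]=0
i=10: fresh scan; Z[10]=0
i=11: fresh scan; Z[11]=0
i=12: fresh scan; Z[12]=1 grow→box=[12,13)
i=13: fresh scan; Z[13]=0
i=14: fresh scan; Z[14]=1 grow→box=[14,15)
i=15: fresh scan; Z[15]=0
i=16: fresh scan; Z[16]=1 grow→box=[16,17)
i=17: fresh scan; Z[17]=0
i=18: fresh scan; Z[18]=0
i=19: fresh scan; Z[19]=2 grow→box=[19,21)
i=20: min(r-i=1, Z[1]=0)=0; Z[20]=0
i=21: fresh scan; Z[21]=1 grow→box=[21,22)
i=22: fresh scan; Z[22]=0
i=23: fresh scan; Z[23]=0
i=24: fresh scan; Z[24]=1 grow→box=[24,25)
i=25: fresh scan; Z[25]=0

[26, 0, 0, 1, 0, 2, 0, 0, 2, 0, 0, 0, 1, 0, 1, 0, 1, 0, 0, 2, 0, 1, 0, 0, 1, 0]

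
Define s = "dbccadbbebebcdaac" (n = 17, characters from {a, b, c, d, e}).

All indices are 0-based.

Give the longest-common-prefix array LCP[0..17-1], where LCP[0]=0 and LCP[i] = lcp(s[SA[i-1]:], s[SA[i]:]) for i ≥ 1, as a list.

sorted suffixes:
  #0 SA[0]=14  'aac'
  #1 SA[1]=15  'ac'
  #2 SA[2]=4  'adbbebebcdaac'
  #3 SA[3]=6  'bbebebcdaac'
  #4 SA[4]=1  'bccadbbebebcdaac'
  #5 SA[5]=11  'bcdaac'
  #6 SA[6]=9  'bebcdaac'
  #7 SA[7]=7  'bebebcdaac'
  #8 SA[8]=16  'c'
  #9 SA[9]=3  'cadbbebebcdaac'
  #10 SA[10]=2  'ccadbbebebcdaac'
  #11 SA[11]=12  'cdaac'
  #12 SA[12]=13  'daac'
  #13 SA[13]=5  'dbbebebcdaac'
  #14 SA[14]=0  'dbccadbbebebcdaac'
  #15 SA[15]=10  'ebcdaac'
  #16 SA[16]=8  'ebebcdaac'

SA = [14, 15, 4, 6, 1, 11, 9, 7, 16, 3, 2, 12, 13, 5, 0, 10, 8]
rank  pair      lcp
   1  s[14:],s[15:]  1  'a'
   2  s[15:],s[4:]  1  'a'
   3  s[4:],s[6:]  0  ''
   4  s[6:],s[1:]  1  'b'
   5  s[1:],s[11:]  2  'bc'
   6  s[11:],s[9:]  1  'b'
   7  s[9:],s[7:]  3  'beb'
   8  s[7:],s[16:]  0  ''
   9  s[16:],s[3:]  1  'c'
  10  s[3:],s[2:]  1  'c'
  11  s[2:],s[12:]  1  'c'
  12  s[12:],s[13:]  0  ''
  13  s[13:],s[5:]  1  'd'
  14  s[5:],s[0:]  2  'db'
  15  s[0:],s[10:]  0  ''
  16  s[10:],s[8:]  2  'eb'

[0, 1, 1, 0, 1, 2, 1, 3, 0, 1, 1, 1, 0, 1, 2, 0, 2]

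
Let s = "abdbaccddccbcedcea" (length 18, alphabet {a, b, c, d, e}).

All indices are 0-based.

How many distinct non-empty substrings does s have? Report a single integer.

rank | idx | suffix
   0 |  17 | a
   1 |   0 | abdbaccddccbcedcea
   2 |   4 | accddccbcedcea
   3 |   3 | baccddccbcedcea
   4 |  11 | bcedcea
   5 |   1 | bdbaccddccbcedcea
   6 |  10 | cbcedcea
   7 |   9 | ccbcedcea
   8 |   5 | ccddccbcedcea
   9 |   6 | cddccbcedcea
  10 |  15 | cea
  11 |  12 | cedcea
  12 |   2 | dbaccddccbcedcea
  13 |   8 | dccbcedcea
  14 |  14 | dcea
  15 |   7 | ddccbcedcea
  16 |  16 | ea
  17 |  13 | edcea

SA = [17, 0, 4, 3, 11, 1, 10, 9, 5, 6, 15, 12, 2, 8, 14, 7, 16, 13]
rank  pair      lcp
   1  s[17:],s[0:]  1  'a'
   2  s[0:],s[4:]  1  'a'
   3  s[4:],s[3:]  0  ''
   4  s[3:],s[11:]  1  'b'
   5  s[11:],s[1:]  1  'b'
   6  s[1:],s[10:]  0  ''
   7  s[10:],s[9:]  1  'c'
   8  s[9:],s[5:]  2  'cc'
   9  s[5:],s[6:]  1  'c'
  10  s[6:],s[15:]  1  'c'
  11  s[15:],s[12:]  2  'ce'
  12  s[12:],s[2:]  0  ''
  13  s[2:],s[8:]  1  'd'
  14  s[8:],s[14:]  2  'dc'
  15  s[14:],s[7:]  1  'd'
  16  s[7:],s[16:]  0  ''
  17  s[16:],s[13:]  1  'e'

n(n+1)/2 = 18·19/2 = 171
Σ LCP = 0 + 1 + 1 + 0 + 1 + 1 + 0 + 1 + 2 + 1 + 1 + 2 + 0 + 1 + 2 + 1 + 0 + 1 = 16
distinct = 171 − 16 = 155

155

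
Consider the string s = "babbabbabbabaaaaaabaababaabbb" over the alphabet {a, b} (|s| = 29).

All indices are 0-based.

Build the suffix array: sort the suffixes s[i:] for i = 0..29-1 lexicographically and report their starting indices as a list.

[12, 13, 14, 15, 16, 19, 24, 10, 17, 22, 20, 7, 4, 1, 25, 28, 11, 18, 23, 9, 21, 6, 3, 0, 27, 8, 5, 2, 26]

rank→(start, suffix):
  0 → (12, 'aaaaaabaababaabbb')
  1 → (13, 'aaaaabaababaabbb')
  2 → (14, 'aaaabaababaabbb')
  3 → (15, 'aaabaababaabbb')
  4 → (16, 'aabaababaabbb')
  5 → (19, 'aababaabbb')
  6 → (24, 'aabbb')
  7 → (10, 'abaaaaaabaababaabbb')
  8 → (17, 'abaababaabbb')
  9 → (22, 'abaabbb')
  10 → (20, 'ababaabbb')
  11 → (7, 'abbabaaaaaabaababaabbb')
  12 → (4, 'abbabbabaaaaaabaababaabbb')
  13 → (1, 'abbabbabbabaaaaaabaababaabbb')
  14 → (25, 'abbb')
  15 → (28, 'b')
  16 → (11, 'baaaaaabaababaabbb')
  17 → (18, 'baababaabbb')
  18 → (23, 'baabbb')
  19 → (9, 'babaaaaaabaababaabbb')
  20 → (21, 'babaabbb')
  21 → (6, 'babbabaaaaaabaababaabbb')
  22 → (3, 'babbabbabaaaaaabaababaabbb')
  23 → (0, 'babbabbabbabaaaaaabaababaabbb')
  24 → (27, 'bb')
  25 → (8, 'bbabaaaaaabaababaabbb')
  26 → (5, 'bbabbabaaaaaabaababaabbb')
  27 → (2, 'bbabbabbabaaaaaabaababaabbb')
  28 → (26, 'bbb')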